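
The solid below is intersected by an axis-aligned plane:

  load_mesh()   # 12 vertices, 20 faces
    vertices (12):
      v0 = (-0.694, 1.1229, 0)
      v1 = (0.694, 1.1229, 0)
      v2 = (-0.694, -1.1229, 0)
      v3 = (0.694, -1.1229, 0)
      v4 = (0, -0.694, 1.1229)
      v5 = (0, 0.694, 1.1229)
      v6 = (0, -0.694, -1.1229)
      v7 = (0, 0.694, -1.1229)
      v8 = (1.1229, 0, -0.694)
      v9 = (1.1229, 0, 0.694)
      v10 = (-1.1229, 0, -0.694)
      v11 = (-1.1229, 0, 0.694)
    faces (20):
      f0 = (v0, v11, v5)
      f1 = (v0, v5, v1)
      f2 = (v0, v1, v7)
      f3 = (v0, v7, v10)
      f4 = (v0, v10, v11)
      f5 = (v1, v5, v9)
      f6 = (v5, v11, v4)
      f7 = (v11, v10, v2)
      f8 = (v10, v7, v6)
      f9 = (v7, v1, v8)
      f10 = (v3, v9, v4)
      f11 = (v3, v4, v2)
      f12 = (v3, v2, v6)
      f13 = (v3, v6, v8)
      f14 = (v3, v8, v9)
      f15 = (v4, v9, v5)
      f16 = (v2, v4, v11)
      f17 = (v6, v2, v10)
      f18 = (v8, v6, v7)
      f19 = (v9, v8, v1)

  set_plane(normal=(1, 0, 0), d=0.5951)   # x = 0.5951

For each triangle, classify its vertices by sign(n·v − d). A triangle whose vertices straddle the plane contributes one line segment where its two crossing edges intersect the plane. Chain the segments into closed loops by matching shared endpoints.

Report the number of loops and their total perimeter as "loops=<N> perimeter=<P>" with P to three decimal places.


Straddling triangles (10 of 20):
  (v0,v5,v1) [--+] → (0.5951, 1.06178, 0.160021)–(0.5951, 1.1229, 0)  len=0.1713
  (v0,v1,v7) [-+-] → (0.5951, 1.1229, 0)–(0.5951, 1.06178, -0.160021)  len=0.1713
  (v1,v5,v9) [+-+] → (0.5951, 1.06178, 0.160021)–(0.5951, 0.326203, 0.895597)  len=1.0403
  (v7,v1,v8) [-++] → (0.5951, 1.06178, -0.160021)–(0.5951, 0.326203, -0.895597)  len=1.0403
  (v3,v9,v4) [++-] → (0.5951, -0.326203, 0.895597)–(0.5951, -1.06178, 0.160021)  len=1.0403
  (v3,v4,v2) [+--] → (0.5951, -1.06178, 0.160021)–(0.5951, -1.1229, 0)  len=0.1713
  (v3,v2,v6) [+--] → (0.5951, -1.1229, 0)–(0.5951, -1.06178, -0.160021)  len=0.1713
  (v3,v6,v8) [+-+] → (0.5951, -1.06178, -0.160021)–(0.5951, -0.326203, -0.895597)  len=1.0403
  (v4,v9,v5) [-+-] → (0.5951, -0.326203, 0.895597)–(0.5951, 0.326203, 0.895597)  len=0.6524
  (v8,v6,v7) [+--] → (0.5951, -0.326203, -0.895597)–(0.5951, 0.326203, -0.895597)  len=0.6524

Chained into 1 loop(s):
  loop 1: 10 segments, perimeter = 6.1510
Total perimeter = 6.151

loops=1 perimeter=6.151


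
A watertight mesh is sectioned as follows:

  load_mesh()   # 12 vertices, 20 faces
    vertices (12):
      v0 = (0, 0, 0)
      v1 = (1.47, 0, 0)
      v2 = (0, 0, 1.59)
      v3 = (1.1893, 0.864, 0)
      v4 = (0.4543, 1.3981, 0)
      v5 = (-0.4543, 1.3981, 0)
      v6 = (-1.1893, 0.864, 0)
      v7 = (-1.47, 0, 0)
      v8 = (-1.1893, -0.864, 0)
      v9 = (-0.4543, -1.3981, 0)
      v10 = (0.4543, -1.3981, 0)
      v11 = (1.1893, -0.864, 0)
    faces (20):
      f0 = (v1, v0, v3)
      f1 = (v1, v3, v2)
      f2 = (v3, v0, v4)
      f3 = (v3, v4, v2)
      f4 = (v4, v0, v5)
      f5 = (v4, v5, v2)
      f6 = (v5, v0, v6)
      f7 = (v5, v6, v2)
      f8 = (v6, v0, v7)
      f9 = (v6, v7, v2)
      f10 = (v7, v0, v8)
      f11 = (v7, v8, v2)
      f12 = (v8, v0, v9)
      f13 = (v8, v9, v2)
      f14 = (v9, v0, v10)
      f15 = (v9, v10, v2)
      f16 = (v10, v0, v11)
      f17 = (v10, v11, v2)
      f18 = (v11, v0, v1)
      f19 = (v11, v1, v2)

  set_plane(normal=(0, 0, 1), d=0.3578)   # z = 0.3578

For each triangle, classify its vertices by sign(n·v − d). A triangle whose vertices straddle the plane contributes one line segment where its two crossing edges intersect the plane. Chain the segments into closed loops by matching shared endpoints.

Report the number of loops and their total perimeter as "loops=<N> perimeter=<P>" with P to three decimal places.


loops=1 perimeter=7.041

Straddling triangles (10 of 20):
  (v1,v3,v2) [--+] → (0.92167, 0.669573, 0.3578)–(1.1392, 0, 0.3578)  len=0.7040
  (v3,v4,v2) [--+] → (0.352068, 1.08348, 0.3578)–(0.92167, 0.669573, 0.3578)  len=0.7041
  (v4,v5,v2) [--+] → (-0.352068, 1.08348, 0.3578)–(0.352068, 1.08348, 0.3578)  len=0.7041
  (v5,v6,v2) [--+] → (-0.92167, 0.669573, 0.3578)–(-0.352068, 1.08348, 0.3578)  len=0.7041
  (v6,v7,v2) [--+] → (-1.1392, 0, 0.3578)–(-0.92167, 0.669573, 0.3578)  len=0.7040
  (v7,v8,v2) [--+] → (-0.92167, -0.669573, 0.3578)–(-1.1392, 0, 0.3578)  len=0.7040
  (v8,v9,v2) [--+] → (-0.352068, -1.08348, 0.3578)–(-0.92167, -0.669573, 0.3578)  len=0.7041
  (v9,v10,v2) [--+] → (0.352068, -1.08348, 0.3578)–(-0.352068, -1.08348, 0.3578)  len=0.7041
  (v10,v11,v2) [--+] → (0.92167, -0.669573, 0.3578)–(0.352068, -1.08348, 0.3578)  len=0.7041
  (v11,v1,v2) [--+] → (1.1392, 0, 0.3578)–(0.92167, -0.669573, 0.3578)  len=0.7040

Chained into 1 loop(s):
  loop 1: 10 segments, perimeter = 7.0408
Total perimeter = 7.041


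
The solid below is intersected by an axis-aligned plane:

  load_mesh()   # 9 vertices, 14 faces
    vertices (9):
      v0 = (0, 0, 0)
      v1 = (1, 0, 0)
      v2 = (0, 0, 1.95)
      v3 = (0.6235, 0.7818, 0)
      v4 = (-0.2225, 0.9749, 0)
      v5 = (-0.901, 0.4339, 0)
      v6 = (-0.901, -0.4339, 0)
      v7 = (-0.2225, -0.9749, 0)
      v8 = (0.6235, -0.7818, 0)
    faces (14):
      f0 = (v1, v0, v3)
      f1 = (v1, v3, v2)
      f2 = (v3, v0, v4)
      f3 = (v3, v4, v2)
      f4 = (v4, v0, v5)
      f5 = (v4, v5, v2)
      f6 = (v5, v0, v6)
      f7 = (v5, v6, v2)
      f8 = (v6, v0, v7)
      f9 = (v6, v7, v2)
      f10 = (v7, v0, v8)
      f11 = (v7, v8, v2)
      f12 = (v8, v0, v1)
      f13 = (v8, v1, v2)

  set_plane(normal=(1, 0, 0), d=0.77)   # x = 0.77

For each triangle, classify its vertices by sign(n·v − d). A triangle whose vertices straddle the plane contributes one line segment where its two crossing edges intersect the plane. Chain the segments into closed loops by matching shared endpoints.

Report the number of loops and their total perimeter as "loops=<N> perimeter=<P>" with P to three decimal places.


loops=1 perimeter=2.266

Straddling triangles (4 of 14):
  (v1,v0,v3) [+--] → (0.77, 0, 0)–(0.77, 0.477594, 0)  len=0.4776
  (v1,v3,v2) [+--] → (0.77, 0.477594, 0)–(0.77, 0, 0.4485)  len=0.6552
  (v8,v0,v1) [--+] → (0.77, 0, 0)–(0.77, -0.477594, 0)  len=0.4776
  (v8,v1,v2) [-+-] → (0.77, -0.477594, 0)–(0.77, 0, 0.4485)  len=0.6552

Chained into 1 loop(s):
  loop 1: 4 segments, perimeter = 2.2655
Total perimeter = 2.266


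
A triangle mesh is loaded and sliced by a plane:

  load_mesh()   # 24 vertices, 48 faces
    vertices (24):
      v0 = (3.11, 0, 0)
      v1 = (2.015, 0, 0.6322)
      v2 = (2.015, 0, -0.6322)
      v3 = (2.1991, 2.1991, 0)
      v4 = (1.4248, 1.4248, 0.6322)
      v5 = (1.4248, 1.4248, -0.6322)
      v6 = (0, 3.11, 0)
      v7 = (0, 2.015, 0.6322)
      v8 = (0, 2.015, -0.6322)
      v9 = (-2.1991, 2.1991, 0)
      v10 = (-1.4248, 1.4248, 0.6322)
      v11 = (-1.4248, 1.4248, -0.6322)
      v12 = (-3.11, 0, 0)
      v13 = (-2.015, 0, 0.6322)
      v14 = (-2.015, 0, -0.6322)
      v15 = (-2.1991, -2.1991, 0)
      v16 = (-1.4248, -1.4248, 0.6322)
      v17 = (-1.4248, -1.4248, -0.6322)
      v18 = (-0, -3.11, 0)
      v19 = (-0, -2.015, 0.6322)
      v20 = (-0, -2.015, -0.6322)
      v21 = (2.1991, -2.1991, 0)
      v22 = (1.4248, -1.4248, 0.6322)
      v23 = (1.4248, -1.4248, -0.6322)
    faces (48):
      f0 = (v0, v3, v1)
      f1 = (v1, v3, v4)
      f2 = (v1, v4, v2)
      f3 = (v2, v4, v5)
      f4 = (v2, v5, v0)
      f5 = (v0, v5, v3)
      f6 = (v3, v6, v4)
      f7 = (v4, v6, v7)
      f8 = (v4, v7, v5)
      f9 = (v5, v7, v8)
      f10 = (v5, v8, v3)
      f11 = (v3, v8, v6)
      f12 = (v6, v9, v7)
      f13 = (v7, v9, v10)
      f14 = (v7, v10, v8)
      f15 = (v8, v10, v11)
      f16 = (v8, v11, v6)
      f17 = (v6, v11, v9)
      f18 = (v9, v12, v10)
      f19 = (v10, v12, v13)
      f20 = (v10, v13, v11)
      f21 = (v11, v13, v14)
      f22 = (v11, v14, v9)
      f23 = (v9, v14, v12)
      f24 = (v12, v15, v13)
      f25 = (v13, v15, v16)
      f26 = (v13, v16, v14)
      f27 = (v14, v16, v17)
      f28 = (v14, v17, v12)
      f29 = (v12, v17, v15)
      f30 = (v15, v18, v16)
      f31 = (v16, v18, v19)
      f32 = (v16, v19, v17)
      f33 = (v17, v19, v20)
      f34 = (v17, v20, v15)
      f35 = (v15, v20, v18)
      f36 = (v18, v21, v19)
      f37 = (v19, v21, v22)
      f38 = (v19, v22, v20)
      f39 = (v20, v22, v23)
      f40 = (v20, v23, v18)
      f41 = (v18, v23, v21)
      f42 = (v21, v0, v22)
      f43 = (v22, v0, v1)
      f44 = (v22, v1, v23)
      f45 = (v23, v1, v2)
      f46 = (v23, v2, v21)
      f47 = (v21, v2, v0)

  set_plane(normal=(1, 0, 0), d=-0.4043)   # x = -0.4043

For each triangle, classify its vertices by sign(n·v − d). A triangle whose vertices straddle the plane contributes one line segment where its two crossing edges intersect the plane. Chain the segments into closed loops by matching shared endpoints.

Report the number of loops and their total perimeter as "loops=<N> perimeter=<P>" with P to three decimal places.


loops=2 perimeter=7.586

Straddling triangles (12 of 48):
  (v6,v9,v7) [+-+] → (-0.4043, 2.94253, 0)–(-0.4043, 2.04885, 0.515971)  len=1.0319
  (v7,v9,v10) [+--] → (-0.4043, 2.04885, 0.515971)–(-0.4043, 1.84753, 0.6322)  len=0.2325
  (v7,v10,v8) [+-+] → (-0.4043, 1.84753, 0.6322)–(-0.4043, 1.84753, -0.273415)  len=0.9056
  (v8,v10,v11) [+--] → (-0.4043, 1.84753, -0.273415)–(-0.4043, 1.84753, -0.6322)  len=0.3588
  (v8,v11,v6) [+-+] → (-0.4043, 1.84753, -0.6322)–(-0.4043, 2.63181, -0.179393)  len=0.9056
  (v6,v11,v9) [+--] → (-0.4043, 2.63181, -0.179393)–(-0.4043, 2.94253, 0)  len=0.3588
  (v15,v18,v16) [-+-] → (-0.4043, -2.94253, 0)–(-0.4043, -2.63181, 0.179393)  len=0.3588
  (v16,v18,v19) [-++] → (-0.4043, -2.63181, 0.179393)–(-0.4043, -1.84753, 0.6322)  len=0.9056
  (v16,v19,v17) [-+-] → (-0.4043, -1.84753, 0.6322)–(-0.4043, -1.84753, 0.273415)  len=0.3588
  (v17,v19,v20) [-++] → (-0.4043, -1.84753, 0.273415)–(-0.4043, -1.84753, -0.6322)  len=0.9056
  (v17,v20,v15) [-+-] → (-0.4043, -1.84753, -0.6322)–(-0.4043, -2.04885, -0.515971)  len=0.2325
  (v15,v20,v18) [-++] → (-0.4043, -2.04885, -0.515971)–(-0.4043, -2.94253, 0)  len=1.0319

Chained into 2 loop(s):
  loop 1: 6 segments, perimeter = 3.7932
  loop 2: 6 segments, perimeter = 3.7932
Total perimeter = 7.586


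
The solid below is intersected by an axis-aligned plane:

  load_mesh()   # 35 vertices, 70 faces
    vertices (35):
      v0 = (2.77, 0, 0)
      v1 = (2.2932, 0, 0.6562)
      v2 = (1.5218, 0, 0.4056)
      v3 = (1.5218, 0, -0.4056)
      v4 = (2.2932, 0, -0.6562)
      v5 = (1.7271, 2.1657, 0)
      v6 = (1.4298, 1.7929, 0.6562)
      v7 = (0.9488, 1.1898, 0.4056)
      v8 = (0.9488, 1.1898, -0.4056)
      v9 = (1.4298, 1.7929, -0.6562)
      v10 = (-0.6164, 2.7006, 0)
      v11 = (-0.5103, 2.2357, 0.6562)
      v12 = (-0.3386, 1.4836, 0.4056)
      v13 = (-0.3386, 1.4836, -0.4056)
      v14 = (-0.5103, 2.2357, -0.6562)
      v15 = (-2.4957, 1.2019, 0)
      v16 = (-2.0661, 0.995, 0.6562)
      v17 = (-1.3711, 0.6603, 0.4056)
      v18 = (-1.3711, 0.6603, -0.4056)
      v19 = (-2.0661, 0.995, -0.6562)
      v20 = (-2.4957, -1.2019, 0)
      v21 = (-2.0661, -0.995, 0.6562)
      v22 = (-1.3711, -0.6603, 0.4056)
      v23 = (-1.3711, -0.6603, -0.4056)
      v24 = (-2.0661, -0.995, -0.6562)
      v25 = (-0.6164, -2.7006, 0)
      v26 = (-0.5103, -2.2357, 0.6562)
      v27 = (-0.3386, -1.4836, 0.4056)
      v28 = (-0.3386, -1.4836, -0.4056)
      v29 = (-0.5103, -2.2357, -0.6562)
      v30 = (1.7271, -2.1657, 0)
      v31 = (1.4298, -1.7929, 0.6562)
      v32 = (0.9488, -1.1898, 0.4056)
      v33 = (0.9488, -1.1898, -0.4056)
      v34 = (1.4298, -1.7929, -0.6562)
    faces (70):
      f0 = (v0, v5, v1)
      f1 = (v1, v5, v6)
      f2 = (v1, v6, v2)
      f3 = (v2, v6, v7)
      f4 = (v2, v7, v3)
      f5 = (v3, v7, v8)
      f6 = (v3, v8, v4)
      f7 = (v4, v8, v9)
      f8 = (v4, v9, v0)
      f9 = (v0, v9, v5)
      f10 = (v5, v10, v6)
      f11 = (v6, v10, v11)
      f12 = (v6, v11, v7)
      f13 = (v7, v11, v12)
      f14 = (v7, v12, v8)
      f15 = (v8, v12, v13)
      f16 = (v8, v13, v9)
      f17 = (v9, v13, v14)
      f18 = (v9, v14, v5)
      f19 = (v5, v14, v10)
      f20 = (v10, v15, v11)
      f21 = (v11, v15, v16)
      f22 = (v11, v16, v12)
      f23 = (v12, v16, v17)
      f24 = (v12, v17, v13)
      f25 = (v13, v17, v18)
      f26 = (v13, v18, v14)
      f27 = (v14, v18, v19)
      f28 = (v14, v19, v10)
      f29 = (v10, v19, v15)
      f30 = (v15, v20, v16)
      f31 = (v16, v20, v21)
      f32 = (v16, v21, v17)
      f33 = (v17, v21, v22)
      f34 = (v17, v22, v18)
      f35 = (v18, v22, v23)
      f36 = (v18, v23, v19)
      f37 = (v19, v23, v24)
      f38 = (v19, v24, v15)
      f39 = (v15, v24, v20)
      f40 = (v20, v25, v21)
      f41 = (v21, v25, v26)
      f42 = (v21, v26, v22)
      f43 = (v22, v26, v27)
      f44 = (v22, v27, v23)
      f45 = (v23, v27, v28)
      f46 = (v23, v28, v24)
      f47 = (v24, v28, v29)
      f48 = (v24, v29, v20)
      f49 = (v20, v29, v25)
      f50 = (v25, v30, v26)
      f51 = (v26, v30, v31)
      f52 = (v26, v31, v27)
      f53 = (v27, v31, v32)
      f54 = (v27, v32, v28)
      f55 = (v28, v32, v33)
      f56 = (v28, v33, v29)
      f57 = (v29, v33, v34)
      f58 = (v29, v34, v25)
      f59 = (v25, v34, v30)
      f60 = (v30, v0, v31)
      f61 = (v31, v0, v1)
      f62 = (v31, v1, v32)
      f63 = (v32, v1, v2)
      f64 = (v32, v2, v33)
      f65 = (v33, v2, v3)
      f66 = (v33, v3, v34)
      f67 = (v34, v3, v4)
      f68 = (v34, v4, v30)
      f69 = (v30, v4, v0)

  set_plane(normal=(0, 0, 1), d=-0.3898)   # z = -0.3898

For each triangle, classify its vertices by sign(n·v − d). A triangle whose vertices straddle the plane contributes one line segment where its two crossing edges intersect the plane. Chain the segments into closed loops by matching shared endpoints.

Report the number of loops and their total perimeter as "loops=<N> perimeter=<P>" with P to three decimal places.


loops=2 perimeter=24.350

Straddling triangles (28 of 70):
  (v2,v7,v3) [++-] → (1.51064, 0.0231741, -0.3898)–(1.5218, 0, -0.3898)  len=0.0257
  (v3,v7,v8) [-+-] → (1.51064, 0.0231741, -0.3898)–(0.9488, 1.1898, -0.3898)  len=1.2949
  (v4,v9,v0) [--+] → (1.97389, 1.06503, -0.3898)–(2.48677, 0, -0.3898)  len=1.1821
  (v0,v9,v5) [+-+] → (1.97389, 1.06503, -0.3898)–(1.5505, 1.94425, -0.3898)  len=0.9758
  (v7,v12,v8) [++-] → (0.923725, 1.19552, -0.3898)–(0.9488, 1.1898, -0.3898)  len=0.0257
  (v8,v12,v13) [-+-] → (0.923725, 1.19552, -0.3898)–(-0.3386, 1.4836, -0.3898)  len=1.2948
  (v9,v14,v5) [--+] → (0.398026, 2.20728, -0.3898)–(1.5505, 1.94425, -0.3898)  len=1.1821
  (v5,v14,v10) [+-+] → (0.398026, 2.20728, -0.3898)–(-0.553374, 2.42444, -0.3898)  len=0.9759
  (v12,v17,v13) [++-] → (-0.35871, 1.46756, -0.3898)–(-0.3386, 1.4836, -0.3898)  len=0.0257
  (v13,v17,v18) [-+-] → (-0.35871, 1.46756, -0.3898)–(-1.3711, 0.6603, -0.3898)  len=1.2948
  (v14,v19,v10) [--+] → (-1.47756, 1.68743, -0.3898)–(-0.553374, 2.42444, -0.3898)  len=1.1821
  (v10,v19,v15) [+-+] → (-1.47756, 1.68743, -0.3898)–(-2.24051, 1.079, -0.3898)  len=0.9758
  (v17,v22,v18) [++-] → (-1.3711, 0.634578, -0.3898)–(-1.3711, 0.6603, -0.3898)  len=0.0257
  (v18,v22,v23) [-+-] → (-1.3711, 0.634578, -0.3898)–(-1.3711, -0.6603, -0.3898)  len=1.2949
  (v19,v24,v15) [--+] → (-2.24051, -0.103116, -0.3898)–(-2.24051, 1.079, -0.3898)  len=1.1821
  (v15,v24,v20) [+-+] → (-2.24051, -0.103116, -0.3898)–(-2.24051, -1.079, -0.3898)  len=0.9759
  (v22,v27,v23) [++-] → (-1.35099, -0.676336, -0.3898)–(-1.3711, -0.6603, -0.3898)  len=0.0257
  (v23,v27,v28) [-+-] → (-1.35099, -0.676336, -0.3898)–(-0.3386, -1.4836, -0.3898)  len=1.2948
  (v24,v29,v20) [--+] → (-1.31632, -1.816, -0.3898)–(-2.24051, -1.079, -0.3898)  len=1.1821
  (v20,v29,v25) [+-+] → (-1.31632, -1.816, -0.3898)–(-0.553374, -2.42444, -0.3898)  len=0.9758
  (v27,v32,v28) [++-] → (-0.313525, -1.47788, -0.3898)–(-0.3386, -1.4836, -0.3898)  len=0.0257
  (v28,v32,v33) [-+-] → (-0.313525, -1.47788, -0.3898)–(0.9488, -1.1898, -0.3898)  len=1.2948
  (v29,v34,v25) [--+] → (0.599096, -2.1614, -0.3898)–(-0.553374, -2.42444, -0.3898)  len=1.1821
  (v25,v34,v30) [+-+] → (0.599096, -2.1614, -0.3898)–(1.5505, -1.94425, -0.3898)  len=0.9759
  (v32,v2,v33) [++-] → (0.959961, -1.16663, -0.3898)–(0.9488, -1.1898, -0.3898)  len=0.0257
  (v33,v2,v3) [-+-] → (0.959961, -1.16663, -0.3898)–(1.5218, 0, -0.3898)  len=1.2949
  (v34,v4,v30) [--+] → (2.06338, -0.879217, -0.3898)–(1.5505, -1.94425, -0.3898)  len=1.1821
  (v30,v4,v0) [+-+] → (2.06338, -0.879217, -0.3898)–(2.48677, 0, -0.3898)  len=0.9758

Chained into 2 loop(s):
  loop 1: 14 segments, perimeter = 9.2439
  loop 2: 14 segments, perimeter = 15.1057
Total perimeter = 24.350


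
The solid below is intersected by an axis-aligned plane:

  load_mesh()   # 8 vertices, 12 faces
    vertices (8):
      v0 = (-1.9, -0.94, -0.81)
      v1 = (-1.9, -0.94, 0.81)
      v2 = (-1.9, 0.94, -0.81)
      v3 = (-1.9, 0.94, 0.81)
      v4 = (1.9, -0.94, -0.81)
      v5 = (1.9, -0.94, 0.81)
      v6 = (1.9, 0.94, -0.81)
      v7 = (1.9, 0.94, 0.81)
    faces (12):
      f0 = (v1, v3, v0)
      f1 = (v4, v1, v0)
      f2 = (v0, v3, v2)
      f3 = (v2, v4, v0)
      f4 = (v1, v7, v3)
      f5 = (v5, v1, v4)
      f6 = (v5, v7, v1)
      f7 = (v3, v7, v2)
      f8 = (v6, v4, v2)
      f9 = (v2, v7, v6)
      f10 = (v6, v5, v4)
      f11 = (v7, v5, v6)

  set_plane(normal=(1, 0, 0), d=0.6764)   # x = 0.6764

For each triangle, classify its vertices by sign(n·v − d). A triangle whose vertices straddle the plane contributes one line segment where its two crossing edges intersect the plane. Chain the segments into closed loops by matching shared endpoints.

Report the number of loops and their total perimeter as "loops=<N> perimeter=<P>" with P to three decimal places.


loops=1 perimeter=7.000

Straddling triangles (8 of 12):
  (v4,v1,v0) [+--] → (0.6764, -0.94, -0.28836)–(0.6764, -0.94, -0.81)  len=0.5216
  (v2,v4,v0) [-+-] → (0.6764, -0.33464, -0.81)–(0.6764, -0.94, -0.81)  len=0.6054
  (v1,v7,v3) [-+-] → (0.6764, 0.33464, 0.81)–(0.6764, 0.94, 0.81)  len=0.6054
  (v5,v1,v4) [+-+] → (0.6764, -0.94, 0.81)–(0.6764, -0.94, -0.28836)  len=1.0984
  (v5,v7,v1) [++-] → (0.6764, 0.33464, 0.81)–(0.6764, -0.94, 0.81)  len=1.2746
  (v3,v7,v2) [-+-] → (0.6764, 0.94, 0.81)–(0.6764, 0.94, 0.28836)  len=0.5216
  (v6,v4,v2) [++-] → (0.6764, -0.33464, -0.81)–(0.6764, 0.94, -0.81)  len=1.2746
  (v2,v7,v6) [-++] → (0.6764, 0.94, 0.28836)–(0.6764, 0.94, -0.81)  len=1.0984

Chained into 1 loop(s):
  loop 1: 8 segments, perimeter = 7.0000
Total perimeter = 7.000


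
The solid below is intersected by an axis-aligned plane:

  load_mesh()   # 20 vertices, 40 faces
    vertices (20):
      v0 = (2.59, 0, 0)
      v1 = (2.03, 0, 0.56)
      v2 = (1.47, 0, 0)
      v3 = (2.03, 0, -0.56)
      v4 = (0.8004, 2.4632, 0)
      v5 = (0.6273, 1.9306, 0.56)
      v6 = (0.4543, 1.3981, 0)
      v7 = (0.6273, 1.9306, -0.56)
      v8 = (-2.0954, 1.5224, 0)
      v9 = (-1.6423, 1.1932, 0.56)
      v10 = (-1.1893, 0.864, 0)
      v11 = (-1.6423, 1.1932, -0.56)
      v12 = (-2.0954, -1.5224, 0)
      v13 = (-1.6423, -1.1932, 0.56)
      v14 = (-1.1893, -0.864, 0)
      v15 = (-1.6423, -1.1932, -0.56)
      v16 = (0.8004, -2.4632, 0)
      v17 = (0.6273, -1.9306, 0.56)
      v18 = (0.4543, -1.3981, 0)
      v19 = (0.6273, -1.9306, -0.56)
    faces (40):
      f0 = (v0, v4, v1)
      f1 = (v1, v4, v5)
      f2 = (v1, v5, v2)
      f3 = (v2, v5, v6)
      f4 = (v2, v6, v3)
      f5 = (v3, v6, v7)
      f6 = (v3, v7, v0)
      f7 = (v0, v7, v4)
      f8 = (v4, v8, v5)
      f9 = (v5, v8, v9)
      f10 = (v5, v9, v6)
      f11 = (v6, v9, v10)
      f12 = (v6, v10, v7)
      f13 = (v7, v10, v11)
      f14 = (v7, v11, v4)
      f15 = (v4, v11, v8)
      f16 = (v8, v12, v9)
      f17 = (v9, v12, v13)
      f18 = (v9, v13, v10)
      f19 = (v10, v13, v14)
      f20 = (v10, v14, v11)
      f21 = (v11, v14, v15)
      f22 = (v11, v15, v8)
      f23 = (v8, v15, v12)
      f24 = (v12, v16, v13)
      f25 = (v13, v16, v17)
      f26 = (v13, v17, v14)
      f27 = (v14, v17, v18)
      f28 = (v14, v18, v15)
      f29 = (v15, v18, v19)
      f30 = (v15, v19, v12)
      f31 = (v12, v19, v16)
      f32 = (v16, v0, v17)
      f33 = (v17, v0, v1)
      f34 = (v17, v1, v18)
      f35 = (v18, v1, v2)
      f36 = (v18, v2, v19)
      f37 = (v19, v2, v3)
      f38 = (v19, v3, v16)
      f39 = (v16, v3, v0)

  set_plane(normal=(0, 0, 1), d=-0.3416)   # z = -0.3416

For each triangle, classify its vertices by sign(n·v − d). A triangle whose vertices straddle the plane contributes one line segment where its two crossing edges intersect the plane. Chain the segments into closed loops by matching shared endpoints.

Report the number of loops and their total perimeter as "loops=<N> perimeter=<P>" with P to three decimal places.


loops=2 perimeter=23.864

Straddling triangles (20 of 40):
  (v2,v6,v3) [++-] → (1.41548, 0.545259, -0.3416)–(1.8116, 0, -0.3416)  len=0.6740
  (v3,v6,v7) [-+-] → (1.41548, 0.545259, -0.3416)–(0.55983, 1.72293, -0.3416)  len=1.4557
  (v3,v7,v0) [--+] → (1.39275, 1.17767, -0.3416)–(2.2484, 0, -0.3416)  len=1.4557
  (v0,v7,v4) [+-+] → (1.39275, 1.17767, -0.3416)–(0.694809, 2.13831, -0.3416)  len=1.1874
  (v6,v10,v7) [++-] → (-0.081174, 1.51463, -0.3416)–(0.55983, 1.72293, -0.3416)  len=0.6740
  (v7,v10,v11) [-+-] → (-0.081174, 1.51463, -0.3416)–(-1.46563, 1.06481, -0.3416)  len=1.4557
  (v7,v11,v4) [--+] → (-0.689647, 1.6885, -0.3416)–(0.694809, 2.13831, -0.3416)  len=1.4557
  (v4,v11,v8) [+-+] → (-0.689647, 1.6885, -0.3416)–(-1.81901, 1.32159, -0.3416)  len=1.1875
  (v10,v14,v11) [++-] → (-1.46563, 0.390892, -0.3416)–(-1.46563, 1.06481, -0.3416)  len=0.6739
  (v11,v14,v15) [-+-] → (-1.46563, 0.390892, -0.3416)–(-1.46563, -1.06481, -0.3416)  len=1.4557
  (v11,v15,v8) [--+] → (-1.81901, -0.134116, -0.3416)–(-1.81901, 1.32159, -0.3416)  len=1.4557
  (v8,v15,v12) [+-+] → (-1.81901, -0.134116, -0.3416)–(-1.81901, -1.32159, -0.3416)  len=1.1875
  (v14,v18,v15) [++-] → (-0.824626, -1.27311, -0.3416)–(-1.46563, -1.06481, -0.3416)  len=0.6740
  (v15,v18,v19) [-+-] → (-0.824626, -1.27311, -0.3416)–(0.55983, -1.72293, -0.3416)  len=1.4557
  (v15,v19,v12) [--+] → (-0.434553, -1.7714, -0.3416)–(-1.81901, -1.32159, -0.3416)  len=1.4557
  (v12,v19,v16) [+-+] → (-0.434553, -1.7714, -0.3416)–(0.694809, -2.13831, -0.3416)  len=1.1875
  (v18,v2,v19) [++-] → (0.955953, -1.17767, -0.3416)–(0.55983, -1.72293, -0.3416)  len=0.6740
  (v19,v2,v3) [-+-] → (0.955953, -1.17767, -0.3416)–(1.8116, 0, -0.3416)  len=1.4557
  (v19,v3,v16) [--+] → (1.55046, -0.960648, -0.3416)–(0.694809, -2.13831, -0.3416)  len=1.4557
  (v16,v3,v0) [+-+] → (1.55046, -0.960648, -0.3416)–(2.2484, 0, -0.3416)  len=1.1874

Chained into 2 loop(s):
  loop 1: 10 segments, perimeter = 10.6483
  loop 2: 10 segments, perimeter = 13.2157
Total perimeter = 23.864


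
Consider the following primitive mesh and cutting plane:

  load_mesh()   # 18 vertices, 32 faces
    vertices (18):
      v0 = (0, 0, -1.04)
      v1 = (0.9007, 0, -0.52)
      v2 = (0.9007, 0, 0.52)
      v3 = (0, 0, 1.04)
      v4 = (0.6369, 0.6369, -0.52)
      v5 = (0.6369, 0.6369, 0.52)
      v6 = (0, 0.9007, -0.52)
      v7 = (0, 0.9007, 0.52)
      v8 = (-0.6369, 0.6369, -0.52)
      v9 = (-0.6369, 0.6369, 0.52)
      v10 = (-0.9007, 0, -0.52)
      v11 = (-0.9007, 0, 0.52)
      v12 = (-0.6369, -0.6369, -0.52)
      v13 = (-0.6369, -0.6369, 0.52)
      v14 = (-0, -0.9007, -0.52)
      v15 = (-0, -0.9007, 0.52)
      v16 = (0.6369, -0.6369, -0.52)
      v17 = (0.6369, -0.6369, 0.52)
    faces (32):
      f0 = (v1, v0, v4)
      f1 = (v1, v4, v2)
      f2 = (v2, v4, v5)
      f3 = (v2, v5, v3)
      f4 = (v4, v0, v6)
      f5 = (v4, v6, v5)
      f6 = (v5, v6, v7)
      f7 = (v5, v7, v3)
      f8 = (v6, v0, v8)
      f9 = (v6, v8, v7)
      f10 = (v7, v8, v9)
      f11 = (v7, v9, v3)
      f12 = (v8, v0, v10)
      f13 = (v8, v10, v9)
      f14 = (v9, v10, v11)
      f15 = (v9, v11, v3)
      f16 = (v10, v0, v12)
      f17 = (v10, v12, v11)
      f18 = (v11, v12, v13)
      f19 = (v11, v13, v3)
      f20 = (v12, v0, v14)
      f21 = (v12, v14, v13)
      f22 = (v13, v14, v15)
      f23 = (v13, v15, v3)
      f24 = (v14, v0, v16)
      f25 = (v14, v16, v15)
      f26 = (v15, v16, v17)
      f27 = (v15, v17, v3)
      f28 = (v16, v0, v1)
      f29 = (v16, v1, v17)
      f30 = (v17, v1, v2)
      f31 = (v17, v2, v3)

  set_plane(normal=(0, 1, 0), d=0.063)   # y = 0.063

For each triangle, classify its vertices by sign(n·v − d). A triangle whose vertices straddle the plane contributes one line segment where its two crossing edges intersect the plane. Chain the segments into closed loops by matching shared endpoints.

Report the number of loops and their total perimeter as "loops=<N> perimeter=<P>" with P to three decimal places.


loops=1 perimeter=6.088

Straddling triangles (12 of 32):
  (v1,v0,v4) [--+] → (0.063, 0.063, -0.988563)–(0.874606, 0.063, -0.52)  len=0.9372
  (v1,v4,v2) [-+-] → (0.874606, 0.063, -0.52)–(0.874606, 0.063, 0.417127)  len=0.9371
  (v2,v4,v5) [-++] → (0.874606, 0.063, 0.417127)–(0.874606, 0.063, 0.52)  len=0.1029
  (v2,v5,v3) [-+-] → (0.874606, 0.063, 0.52)–(0.063, 0.063, 0.988563)  len=0.9372
  (v4,v0,v6) [+-+] → (0.063, 0.063, -0.988563)–(0, 0.063, -1.00363)  len=0.0648
  (v5,v7,v3) [++-] → (0, 0.063, 1.00363)–(0.063, 0.063, 0.988563)  len=0.0648
  (v6,v0,v8) [+-+] → (0, 0.063, -1.00363)–(-0.063, 0.063, -0.988563)  len=0.0648
  (v7,v9,v3) [++-] → (-0.063, 0.063, 0.988563)–(0, 0.063, 1.00363)  len=0.0648
  (v8,v0,v10) [+--] → (-0.063, 0.063, -0.988563)–(-0.874606, 0.063, -0.52)  len=0.9372
  (v8,v10,v9) [+-+] → (-0.874606, 0.063, -0.52)–(-0.874606, 0.063, -0.417127)  len=0.1029
  (v9,v10,v11) [+--] → (-0.874606, 0.063, -0.417127)–(-0.874606, 0.063, 0.52)  len=0.9371
  (v9,v11,v3) [+--] → (-0.874606, 0.063, 0.52)–(-0.063, 0.063, 0.988563)  len=0.9372

Chained into 1 loop(s):
  loop 1: 12 segments, perimeter = 6.0877
Total perimeter = 6.088


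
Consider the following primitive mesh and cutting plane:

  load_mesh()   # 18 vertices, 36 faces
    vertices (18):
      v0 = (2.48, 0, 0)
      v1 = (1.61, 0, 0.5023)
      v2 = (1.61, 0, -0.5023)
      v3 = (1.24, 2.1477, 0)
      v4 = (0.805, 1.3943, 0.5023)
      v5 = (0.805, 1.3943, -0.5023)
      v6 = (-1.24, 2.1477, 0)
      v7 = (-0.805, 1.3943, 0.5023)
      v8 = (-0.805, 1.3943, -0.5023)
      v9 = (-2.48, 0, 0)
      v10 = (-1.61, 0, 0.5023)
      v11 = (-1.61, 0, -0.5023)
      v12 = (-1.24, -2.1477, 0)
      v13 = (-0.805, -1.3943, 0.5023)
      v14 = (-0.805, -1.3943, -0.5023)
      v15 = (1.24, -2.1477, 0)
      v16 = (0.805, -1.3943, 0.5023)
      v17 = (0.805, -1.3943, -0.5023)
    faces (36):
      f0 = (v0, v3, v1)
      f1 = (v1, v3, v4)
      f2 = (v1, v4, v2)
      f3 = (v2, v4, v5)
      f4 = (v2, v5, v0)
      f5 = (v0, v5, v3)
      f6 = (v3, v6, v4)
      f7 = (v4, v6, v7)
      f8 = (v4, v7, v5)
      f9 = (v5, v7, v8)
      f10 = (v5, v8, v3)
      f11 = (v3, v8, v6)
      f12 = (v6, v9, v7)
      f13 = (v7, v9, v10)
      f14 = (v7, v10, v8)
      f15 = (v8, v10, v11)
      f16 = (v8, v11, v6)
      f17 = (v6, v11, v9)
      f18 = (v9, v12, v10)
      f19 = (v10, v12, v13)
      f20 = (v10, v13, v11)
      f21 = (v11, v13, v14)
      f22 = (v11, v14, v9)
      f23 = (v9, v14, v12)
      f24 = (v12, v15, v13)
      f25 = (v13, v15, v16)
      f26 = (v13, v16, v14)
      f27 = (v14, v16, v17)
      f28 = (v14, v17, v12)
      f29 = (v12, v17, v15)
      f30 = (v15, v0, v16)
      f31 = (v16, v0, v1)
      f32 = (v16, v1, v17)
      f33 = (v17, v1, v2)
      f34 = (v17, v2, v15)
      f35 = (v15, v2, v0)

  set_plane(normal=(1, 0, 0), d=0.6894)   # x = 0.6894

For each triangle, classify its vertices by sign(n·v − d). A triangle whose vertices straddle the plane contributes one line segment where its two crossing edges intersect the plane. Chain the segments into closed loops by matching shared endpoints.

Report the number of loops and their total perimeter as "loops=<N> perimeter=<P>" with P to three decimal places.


loops=2 perimeter=5.631

Straddling triangles (12 of 36):
  (v3,v6,v4) [+-+] → (0.6894, 2.1477, 0)–(0.6894, 1.43689, 0.473906)  len=0.8543
  (v4,v6,v7) [+--] → (0.6894, 1.43689, 0.473906)–(0.6894, 1.3943, 0.5023)  len=0.0512
  (v4,v7,v5) [+-+] → (0.6894, 1.3943, 0.5023)–(0.6894, 1.3943, -0.430168)  len=0.9325
  (v5,v7,v8) [+--] → (0.6894, 1.3943, -0.430168)–(0.6894, 1.3943, -0.5023)  len=0.0721
  (v5,v8,v3) [+-+] → (0.6894, 1.3943, -0.5023)–(0.6894, 1.94485, -0.13524)  len=0.6617
  (v3,v8,v6) [+--] → (0.6894, 1.94485, -0.13524)–(0.6894, 2.1477, 0)  len=0.2438
  (v12,v15,v13) [-+-] → (0.6894, -2.1477, 0)–(0.6894, -1.94485, 0.13524)  len=0.2438
  (v13,v15,v16) [-++] → (0.6894, -1.94485, 0.13524)–(0.6894, -1.3943, 0.5023)  len=0.6617
  (v13,v16,v14) [-+-] → (0.6894, -1.3943, 0.5023)–(0.6894, -1.3943, 0.430168)  len=0.0721
  (v14,v16,v17) [-++] → (0.6894, -1.3943, 0.430168)–(0.6894, -1.3943, -0.5023)  len=0.9325
  (v14,v17,v12) [-+-] → (0.6894, -1.3943, -0.5023)–(0.6894, -1.43689, -0.473906)  len=0.0512
  (v12,v17,v15) [-++] → (0.6894, -1.43689, -0.473906)–(0.6894, -2.1477, 0)  len=0.8543

Chained into 2 loop(s):
  loop 1: 6 segments, perimeter = 2.8156
  loop 2: 6 segments, perimeter = 2.8156
Total perimeter = 5.631


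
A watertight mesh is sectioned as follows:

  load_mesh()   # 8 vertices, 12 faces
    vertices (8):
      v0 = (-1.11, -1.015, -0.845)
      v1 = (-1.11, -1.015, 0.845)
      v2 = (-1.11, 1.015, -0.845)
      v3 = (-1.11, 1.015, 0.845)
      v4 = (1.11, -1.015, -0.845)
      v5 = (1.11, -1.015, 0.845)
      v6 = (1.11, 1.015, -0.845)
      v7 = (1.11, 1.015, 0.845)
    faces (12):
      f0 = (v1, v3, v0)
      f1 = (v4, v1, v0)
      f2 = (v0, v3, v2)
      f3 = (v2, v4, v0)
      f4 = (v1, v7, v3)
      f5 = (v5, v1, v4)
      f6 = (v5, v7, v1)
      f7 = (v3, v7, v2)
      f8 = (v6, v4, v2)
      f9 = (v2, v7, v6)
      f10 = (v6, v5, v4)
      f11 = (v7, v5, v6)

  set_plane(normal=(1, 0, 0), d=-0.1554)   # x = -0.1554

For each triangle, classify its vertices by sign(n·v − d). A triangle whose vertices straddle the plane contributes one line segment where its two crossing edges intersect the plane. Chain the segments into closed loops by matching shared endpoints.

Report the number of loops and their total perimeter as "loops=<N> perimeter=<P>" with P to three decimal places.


Straddling triangles (8 of 12):
  (v4,v1,v0) [+--] → (-0.1554, -1.015, 0.1183)–(-0.1554, -1.015, -0.845)  len=0.9633
  (v2,v4,v0) [-+-] → (-0.1554, 0.1421, -0.845)–(-0.1554, -1.015, -0.845)  len=1.1571
  (v1,v7,v3) [-+-] → (-0.1554, -0.1421, 0.845)–(-0.1554, 1.015, 0.845)  len=1.1571
  (v5,v1,v4) [+-+] → (-0.1554, -1.015, 0.845)–(-0.1554, -1.015, 0.1183)  len=0.7267
  (v5,v7,v1) [++-] → (-0.1554, -0.1421, 0.845)–(-0.1554, -1.015, 0.845)  len=0.8729
  (v3,v7,v2) [-+-] → (-0.1554, 1.015, 0.845)–(-0.1554, 1.015, -0.1183)  len=0.9633
  (v6,v4,v2) [++-] → (-0.1554, 0.1421, -0.845)–(-0.1554, 1.015, -0.845)  len=0.8729
  (v2,v7,v6) [-++] → (-0.1554, 1.015, -0.1183)–(-0.1554, 1.015, -0.845)  len=0.7267

Chained into 1 loop(s):
  loop 1: 8 segments, perimeter = 7.4400
Total perimeter = 7.440

loops=1 perimeter=7.440


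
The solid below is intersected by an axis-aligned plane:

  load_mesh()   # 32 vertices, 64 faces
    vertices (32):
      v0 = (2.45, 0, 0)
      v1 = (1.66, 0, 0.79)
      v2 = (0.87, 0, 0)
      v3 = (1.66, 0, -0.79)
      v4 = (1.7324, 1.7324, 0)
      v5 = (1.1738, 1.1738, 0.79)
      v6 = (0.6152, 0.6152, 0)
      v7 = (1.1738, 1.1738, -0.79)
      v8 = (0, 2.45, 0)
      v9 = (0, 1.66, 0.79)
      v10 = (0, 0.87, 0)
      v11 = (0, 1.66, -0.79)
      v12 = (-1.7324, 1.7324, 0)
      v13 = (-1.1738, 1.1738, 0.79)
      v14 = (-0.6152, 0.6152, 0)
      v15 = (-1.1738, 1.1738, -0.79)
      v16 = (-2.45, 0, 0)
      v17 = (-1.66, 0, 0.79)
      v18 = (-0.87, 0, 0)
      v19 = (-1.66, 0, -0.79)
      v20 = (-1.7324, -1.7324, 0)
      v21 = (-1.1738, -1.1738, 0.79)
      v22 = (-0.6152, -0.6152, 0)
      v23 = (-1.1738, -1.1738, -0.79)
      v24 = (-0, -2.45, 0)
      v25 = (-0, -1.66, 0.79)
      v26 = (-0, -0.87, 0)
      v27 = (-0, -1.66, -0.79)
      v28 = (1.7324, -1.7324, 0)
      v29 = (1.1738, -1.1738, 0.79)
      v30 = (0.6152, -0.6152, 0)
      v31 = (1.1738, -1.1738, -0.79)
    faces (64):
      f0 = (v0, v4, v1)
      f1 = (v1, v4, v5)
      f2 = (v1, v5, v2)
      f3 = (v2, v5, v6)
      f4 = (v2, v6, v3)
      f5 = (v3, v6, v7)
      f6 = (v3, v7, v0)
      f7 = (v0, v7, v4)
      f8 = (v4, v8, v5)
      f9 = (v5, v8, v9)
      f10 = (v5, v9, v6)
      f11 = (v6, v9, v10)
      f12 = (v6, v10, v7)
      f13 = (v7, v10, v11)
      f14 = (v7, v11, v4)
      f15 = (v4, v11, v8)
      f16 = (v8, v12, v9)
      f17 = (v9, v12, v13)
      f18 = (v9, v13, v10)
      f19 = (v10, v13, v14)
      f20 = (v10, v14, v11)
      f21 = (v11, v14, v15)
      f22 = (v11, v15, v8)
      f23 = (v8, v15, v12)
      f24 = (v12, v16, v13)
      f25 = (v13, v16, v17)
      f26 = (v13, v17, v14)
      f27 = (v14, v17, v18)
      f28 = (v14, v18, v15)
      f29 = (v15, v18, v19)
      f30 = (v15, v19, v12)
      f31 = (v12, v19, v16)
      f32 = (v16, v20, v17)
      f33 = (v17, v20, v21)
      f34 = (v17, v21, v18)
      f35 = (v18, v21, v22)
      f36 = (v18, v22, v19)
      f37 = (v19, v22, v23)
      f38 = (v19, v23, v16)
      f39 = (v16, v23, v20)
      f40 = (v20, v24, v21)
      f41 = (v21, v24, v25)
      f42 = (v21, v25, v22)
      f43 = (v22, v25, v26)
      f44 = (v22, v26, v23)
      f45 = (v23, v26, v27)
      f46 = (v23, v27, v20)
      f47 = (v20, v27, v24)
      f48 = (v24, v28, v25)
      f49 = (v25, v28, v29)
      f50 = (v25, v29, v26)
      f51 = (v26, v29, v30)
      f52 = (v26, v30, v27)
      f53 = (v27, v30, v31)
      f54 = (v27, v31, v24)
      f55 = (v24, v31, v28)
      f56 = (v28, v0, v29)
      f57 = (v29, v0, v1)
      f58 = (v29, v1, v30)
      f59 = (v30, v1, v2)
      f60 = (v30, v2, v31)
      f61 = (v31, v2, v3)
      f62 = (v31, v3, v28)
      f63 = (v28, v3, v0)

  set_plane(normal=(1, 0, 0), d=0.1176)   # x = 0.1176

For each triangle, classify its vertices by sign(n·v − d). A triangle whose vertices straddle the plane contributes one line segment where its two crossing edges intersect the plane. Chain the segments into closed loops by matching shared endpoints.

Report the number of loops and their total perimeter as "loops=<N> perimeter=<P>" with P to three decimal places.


Straddling triangles (16 of 64):
  (v4,v8,v5) [+-+] → (0.1176, 2.40129, 0)–(0.1176, 2.32214, 0.0791481)  len=0.1119
  (v5,v8,v9) [+--] → (0.1176, 2.32214, 0.0791481)–(0.1176, 1.61129, 0.79)  len=1.0053
  (v5,v9,v6) [+-+] → (0.1176, 1.61129, 0.79)–(0.1176, 1.46028, 0.638986)  len=0.2136
  (v6,v9,v10) [+--] → (0.1176, 1.46028, 0.638986)–(0.1176, 0.821293, 0)  len=0.9037
  (v6,v10,v7) [+-+] → (0.1176, 0.821293, 0)–(0.1176, 0.900437, -0.0791481)  len=0.1119
  (v7,v10,v11) [+--] → (0.1176, 0.900437, -0.0791481)–(0.1176, 1.61129, -0.79)  len=1.0053
  (v7,v11,v4) [+-+] → (0.1176, 1.61129, -0.79)–(0.1176, 1.66491, -0.736373)  len=0.0758
  (v4,v11,v8) [+--] → (0.1176, 1.66491, -0.736373)–(0.1176, 2.40129, 0)  len=1.0414
  (v24,v28,v25) [-+-] → (0.1176, -2.40129, 0)–(0.1176, -1.66491, 0.736373)  len=1.0414
  (v25,v28,v29) [-++] → (0.1176, -1.66491, 0.736373)–(0.1176, -1.61129, 0.79)  len=0.0758
  (v25,v29,v26) [-+-] → (0.1176, -1.61129, 0.79)–(0.1176, -0.900437, 0.0791481)  len=1.0053
  (v26,v29,v30) [-++] → (0.1176, -0.900437, 0.0791481)–(0.1176, -0.821293, 0)  len=0.1119
  (v26,v30,v27) [-+-] → (0.1176, -0.821293, 0)–(0.1176, -1.46028, -0.638986)  len=0.9037
  (v27,v30,v31) [-++] → (0.1176, -1.46028, -0.638986)–(0.1176, -1.61129, -0.79)  len=0.2136
  (v27,v31,v24) [-+-] → (0.1176, -1.61129, -0.79)–(0.1176, -2.32214, -0.0791481)  len=1.0053
  (v24,v31,v28) [-++] → (0.1176, -2.32214, -0.0791481)–(0.1176, -2.40129, 0)  len=0.1119

Chained into 2 loop(s):
  loop 1: 8 segments, perimeter = 4.4689
  loop 2: 8 segments, perimeter = 4.4689
Total perimeter = 8.938

loops=2 perimeter=8.938


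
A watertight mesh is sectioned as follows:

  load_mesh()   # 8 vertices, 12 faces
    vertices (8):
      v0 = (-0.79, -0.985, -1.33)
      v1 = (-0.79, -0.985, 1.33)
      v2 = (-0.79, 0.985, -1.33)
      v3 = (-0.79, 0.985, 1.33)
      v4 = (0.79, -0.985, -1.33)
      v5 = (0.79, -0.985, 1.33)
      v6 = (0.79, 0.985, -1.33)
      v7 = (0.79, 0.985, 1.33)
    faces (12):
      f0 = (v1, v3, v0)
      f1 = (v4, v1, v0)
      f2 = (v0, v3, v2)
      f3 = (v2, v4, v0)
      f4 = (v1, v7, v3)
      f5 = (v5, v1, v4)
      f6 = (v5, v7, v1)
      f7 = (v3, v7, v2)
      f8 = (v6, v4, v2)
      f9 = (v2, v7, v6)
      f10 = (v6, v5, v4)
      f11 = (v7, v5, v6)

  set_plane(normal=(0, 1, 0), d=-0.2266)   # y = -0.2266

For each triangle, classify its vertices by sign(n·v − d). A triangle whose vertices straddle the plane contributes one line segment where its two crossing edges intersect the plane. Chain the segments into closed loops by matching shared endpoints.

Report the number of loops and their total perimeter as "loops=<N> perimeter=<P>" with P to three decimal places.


Straddling triangles (8 of 12):
  (v1,v3,v0) [-+-] → (-0.79, -0.2266, 1.33)–(-0.79, -0.2266, -0.305968)  len=1.6360
  (v0,v3,v2) [-++] → (-0.79, -0.2266, -0.305968)–(-0.79, -0.2266, -1.33)  len=1.0240
  (v2,v4,v0) [+--] → (0.18174, -0.2266, -1.33)–(-0.79, -0.2266, -1.33)  len=0.9717
  (v1,v7,v3) [-++] → (-0.18174, -0.2266, 1.33)–(-0.79, -0.2266, 1.33)  len=0.6083
  (v5,v7,v1) [-+-] → (0.79, -0.2266, 1.33)–(-0.18174, -0.2266, 1.33)  len=0.9717
  (v6,v4,v2) [+-+] → (0.79, -0.2266, -1.33)–(0.18174, -0.2266, -1.33)  len=0.6083
  (v6,v5,v4) [+--] → (0.79, -0.2266, 0.305968)–(0.79, -0.2266, -1.33)  len=1.6360
  (v7,v5,v6) [+-+] → (0.79, -0.2266, 1.33)–(0.79, -0.2266, 0.305968)  len=1.0240

Chained into 1 loop(s):
  loop 1: 8 segments, perimeter = 8.4800
Total perimeter = 8.480

loops=1 perimeter=8.480


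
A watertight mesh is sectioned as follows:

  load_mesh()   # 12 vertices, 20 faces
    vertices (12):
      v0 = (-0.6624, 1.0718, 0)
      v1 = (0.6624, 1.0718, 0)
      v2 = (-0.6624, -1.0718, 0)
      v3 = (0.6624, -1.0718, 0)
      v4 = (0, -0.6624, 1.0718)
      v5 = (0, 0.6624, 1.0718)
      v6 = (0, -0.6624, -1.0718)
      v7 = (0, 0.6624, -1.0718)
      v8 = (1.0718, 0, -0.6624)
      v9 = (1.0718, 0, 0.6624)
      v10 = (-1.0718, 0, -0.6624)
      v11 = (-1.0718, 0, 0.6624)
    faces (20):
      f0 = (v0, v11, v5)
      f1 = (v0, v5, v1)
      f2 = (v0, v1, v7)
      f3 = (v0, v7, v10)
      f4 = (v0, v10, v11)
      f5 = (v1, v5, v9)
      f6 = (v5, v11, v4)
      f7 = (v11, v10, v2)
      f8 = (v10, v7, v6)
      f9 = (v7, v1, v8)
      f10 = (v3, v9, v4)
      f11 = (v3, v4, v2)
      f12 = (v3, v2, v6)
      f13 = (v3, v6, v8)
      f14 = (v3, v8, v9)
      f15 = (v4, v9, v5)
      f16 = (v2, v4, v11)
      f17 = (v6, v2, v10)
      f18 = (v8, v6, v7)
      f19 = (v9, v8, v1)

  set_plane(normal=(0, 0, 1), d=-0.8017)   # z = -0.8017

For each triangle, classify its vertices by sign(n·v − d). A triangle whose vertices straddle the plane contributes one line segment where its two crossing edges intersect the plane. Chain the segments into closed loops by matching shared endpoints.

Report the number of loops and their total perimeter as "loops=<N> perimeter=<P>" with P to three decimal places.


Straddling triangles (8 of 20):
  (v0,v1,v7) [++-] → (0.166929, 0.765571, -0.8017)–(-0.166929, 0.765571, -0.8017)  len=0.3339
  (v0,v7,v10) [+-+] → (-0.166929, 0.765571, -0.8017)–(-0.707116, 0.225384, -0.8017)  len=0.7639
  (v10,v7,v6) [+--] → (-0.707116, 0.225384, -0.8017)–(-0.707116, -0.225384, -0.8017)  len=0.4508
  (v7,v1,v8) [-++] → (0.166929, 0.765571, -0.8017)–(0.707116, 0.225384, -0.8017)  len=0.7639
  (v3,v2,v6) [++-] → (-0.166929, -0.765571, -0.8017)–(0.166929, -0.765571, -0.8017)  len=0.3339
  (v3,v6,v8) [+-+] → (0.166929, -0.765571, -0.8017)–(0.707116, -0.225384, -0.8017)  len=0.7639
  (v6,v2,v10) [-++] → (-0.166929, -0.765571, -0.8017)–(-0.707116, -0.225384, -0.8017)  len=0.7639
  (v8,v6,v7) [+--] → (0.707116, -0.225384, -0.8017)–(0.707116, 0.225384, -0.8017)  len=0.4508

Chained into 1 loop(s):
  loop 1: 8 segments, perimeter = 4.6250
Total perimeter = 4.625

loops=1 perimeter=4.625
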